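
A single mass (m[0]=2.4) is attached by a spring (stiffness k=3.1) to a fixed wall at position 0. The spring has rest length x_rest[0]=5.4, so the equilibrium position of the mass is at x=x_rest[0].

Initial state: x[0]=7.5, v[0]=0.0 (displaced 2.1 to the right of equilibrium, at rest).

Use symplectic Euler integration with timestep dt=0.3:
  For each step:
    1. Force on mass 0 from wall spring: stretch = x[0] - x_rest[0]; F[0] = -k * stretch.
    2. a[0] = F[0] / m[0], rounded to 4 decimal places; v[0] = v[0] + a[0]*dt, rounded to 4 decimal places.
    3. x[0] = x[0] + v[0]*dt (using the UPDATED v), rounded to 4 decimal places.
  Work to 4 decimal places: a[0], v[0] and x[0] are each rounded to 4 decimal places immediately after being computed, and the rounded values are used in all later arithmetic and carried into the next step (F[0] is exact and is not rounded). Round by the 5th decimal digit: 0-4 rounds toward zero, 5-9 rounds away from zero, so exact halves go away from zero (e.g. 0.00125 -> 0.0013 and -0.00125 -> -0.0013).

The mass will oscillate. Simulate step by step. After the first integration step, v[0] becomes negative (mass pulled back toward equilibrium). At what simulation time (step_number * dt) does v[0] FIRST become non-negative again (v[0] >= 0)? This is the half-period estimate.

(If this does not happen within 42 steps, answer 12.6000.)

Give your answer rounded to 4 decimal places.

Answer: 3.0000

Derivation:
Step 0: x=[7.5000] v=[0.0000]
Step 1: x=[7.2559] v=[-0.8138]
Step 2: x=[6.7960] v=[-1.5330]
Step 3: x=[6.1738] v=[-2.0740]
Step 4: x=[5.4616] v=[-2.3739]
Step 5: x=[4.7423] v=[-2.3978]
Step 6: x=[4.0994] v=[-2.1430]
Step 7: x=[3.6077] v=[-1.6390]
Step 8: x=[3.3244] v=[-0.9445]
Step 9: x=[3.2823] v=[-0.1402]
Step 10: x=[3.4864] v=[0.6804]
First v>=0 after going negative at step 10, time=3.0000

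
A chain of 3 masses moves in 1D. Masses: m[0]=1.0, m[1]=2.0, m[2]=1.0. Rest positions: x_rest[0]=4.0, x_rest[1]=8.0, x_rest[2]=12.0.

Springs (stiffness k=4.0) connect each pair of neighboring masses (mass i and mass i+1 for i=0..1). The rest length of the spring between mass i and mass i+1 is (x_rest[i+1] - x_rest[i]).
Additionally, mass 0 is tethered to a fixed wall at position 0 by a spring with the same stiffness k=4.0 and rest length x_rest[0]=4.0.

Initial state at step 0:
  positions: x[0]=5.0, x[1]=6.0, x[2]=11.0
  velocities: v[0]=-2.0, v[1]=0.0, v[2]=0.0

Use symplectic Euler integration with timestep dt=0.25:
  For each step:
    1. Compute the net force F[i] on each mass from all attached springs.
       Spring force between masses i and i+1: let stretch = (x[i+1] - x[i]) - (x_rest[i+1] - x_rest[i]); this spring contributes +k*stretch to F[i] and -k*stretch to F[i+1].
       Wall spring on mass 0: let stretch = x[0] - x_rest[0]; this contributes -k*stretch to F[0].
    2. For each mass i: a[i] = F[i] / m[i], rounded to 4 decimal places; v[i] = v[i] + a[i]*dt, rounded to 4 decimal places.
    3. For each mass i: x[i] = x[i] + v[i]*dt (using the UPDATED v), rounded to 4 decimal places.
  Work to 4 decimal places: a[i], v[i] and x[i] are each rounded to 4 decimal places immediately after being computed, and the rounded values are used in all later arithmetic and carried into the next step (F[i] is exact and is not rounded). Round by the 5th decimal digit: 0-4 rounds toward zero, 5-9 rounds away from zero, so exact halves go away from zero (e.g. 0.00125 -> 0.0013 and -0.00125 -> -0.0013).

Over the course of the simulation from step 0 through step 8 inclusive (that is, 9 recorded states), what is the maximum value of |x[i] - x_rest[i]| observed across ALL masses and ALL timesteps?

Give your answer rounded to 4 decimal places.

Step 0: x=[5.0000 6.0000 11.0000] v=[-2.0000 0.0000 0.0000]
Step 1: x=[3.5000 6.5000 10.7500] v=[-6.0000 2.0000 -1.0000]
Step 2: x=[1.8750 7.1563 10.4375] v=[-6.5000 2.6250 -1.2500]
Step 3: x=[1.1016 7.5626 10.3047] v=[-3.0937 1.6250 -0.5312]
Step 4: x=[1.6680 7.5040 10.4864] v=[2.2657 -0.2345 0.7267]
Step 5: x=[3.2764 7.0887 10.9225] v=[6.4337 -1.6613 1.7443]
Step 6: x=[5.0188 6.6761 11.4001] v=[6.9696 -1.6506 1.9105]
Step 7: x=[5.9208 6.6468 11.6967] v=[3.6081 -0.1173 1.1865]
Step 8: x=[5.5241 7.1580 11.7309] v=[-1.5867 2.0447 0.1366]
Max displacement = 2.8984

Answer: 2.8984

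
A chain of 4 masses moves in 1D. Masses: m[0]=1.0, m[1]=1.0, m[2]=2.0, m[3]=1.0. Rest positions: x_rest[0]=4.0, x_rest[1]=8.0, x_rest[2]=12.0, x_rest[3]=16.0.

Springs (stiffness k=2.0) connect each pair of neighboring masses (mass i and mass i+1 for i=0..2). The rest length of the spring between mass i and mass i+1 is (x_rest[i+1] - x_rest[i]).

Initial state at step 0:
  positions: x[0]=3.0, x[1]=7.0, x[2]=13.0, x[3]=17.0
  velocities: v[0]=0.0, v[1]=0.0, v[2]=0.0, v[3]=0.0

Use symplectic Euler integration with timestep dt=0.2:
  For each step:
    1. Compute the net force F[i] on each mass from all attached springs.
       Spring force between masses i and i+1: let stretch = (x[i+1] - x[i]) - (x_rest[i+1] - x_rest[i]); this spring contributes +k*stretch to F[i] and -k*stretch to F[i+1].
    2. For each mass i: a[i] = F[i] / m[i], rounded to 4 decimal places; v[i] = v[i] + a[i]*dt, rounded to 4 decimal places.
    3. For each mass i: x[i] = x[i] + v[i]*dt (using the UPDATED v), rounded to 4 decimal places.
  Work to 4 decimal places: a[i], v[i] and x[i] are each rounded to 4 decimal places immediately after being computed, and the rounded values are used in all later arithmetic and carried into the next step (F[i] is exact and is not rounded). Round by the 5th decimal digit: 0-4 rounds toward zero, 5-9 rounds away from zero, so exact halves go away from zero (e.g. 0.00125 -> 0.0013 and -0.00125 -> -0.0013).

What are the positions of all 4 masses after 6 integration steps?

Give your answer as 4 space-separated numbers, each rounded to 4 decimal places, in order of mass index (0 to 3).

Step 0: x=[3.0000 7.0000 13.0000 17.0000] v=[0.0000 0.0000 0.0000 0.0000]
Step 1: x=[3.0000 7.1600 12.9200 17.0000] v=[0.0000 0.8000 -0.4000 0.0000]
Step 2: x=[3.0128 7.4480 12.7728 16.9936] v=[0.0640 1.4400 -0.7360 -0.0320]
Step 3: x=[3.0604 7.8072 12.5814 16.9695] v=[0.2381 1.7958 -0.9568 -0.1203]
Step 4: x=[3.1678 8.1686 12.3746 16.9144] v=[0.5368 1.8068 -1.0340 -0.2755]
Step 5: x=[3.3552 8.4664 12.1812 16.8161] v=[0.9371 1.4889 -0.9672 -0.4914]
Step 6: x=[3.6315 8.6525 12.0246 16.6670] v=[1.3816 0.9303 -0.7832 -0.7454]

Answer: 3.6315 8.6525 12.0246 16.6670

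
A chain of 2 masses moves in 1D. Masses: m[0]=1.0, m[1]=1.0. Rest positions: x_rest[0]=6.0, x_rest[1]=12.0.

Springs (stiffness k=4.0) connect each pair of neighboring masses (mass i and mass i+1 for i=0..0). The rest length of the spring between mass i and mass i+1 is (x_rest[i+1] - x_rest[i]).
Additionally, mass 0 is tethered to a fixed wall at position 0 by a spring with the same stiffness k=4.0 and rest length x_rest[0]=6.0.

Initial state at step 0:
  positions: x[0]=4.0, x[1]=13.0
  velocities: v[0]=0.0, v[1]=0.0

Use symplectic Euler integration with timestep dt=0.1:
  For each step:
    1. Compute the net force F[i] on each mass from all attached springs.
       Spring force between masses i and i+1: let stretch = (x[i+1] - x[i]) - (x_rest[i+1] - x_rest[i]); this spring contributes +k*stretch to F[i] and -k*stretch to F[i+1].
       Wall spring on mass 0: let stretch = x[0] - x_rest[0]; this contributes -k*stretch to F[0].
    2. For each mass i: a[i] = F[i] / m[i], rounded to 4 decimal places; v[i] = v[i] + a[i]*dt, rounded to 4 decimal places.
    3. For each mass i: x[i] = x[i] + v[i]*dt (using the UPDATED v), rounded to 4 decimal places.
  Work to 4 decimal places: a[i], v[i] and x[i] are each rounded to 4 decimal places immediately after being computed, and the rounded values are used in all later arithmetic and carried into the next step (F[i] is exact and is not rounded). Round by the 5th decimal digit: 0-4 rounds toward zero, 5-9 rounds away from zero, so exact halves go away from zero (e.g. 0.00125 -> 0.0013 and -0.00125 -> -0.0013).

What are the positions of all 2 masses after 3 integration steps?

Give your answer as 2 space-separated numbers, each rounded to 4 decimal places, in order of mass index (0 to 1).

Answer: 5.0982 12.3427

Derivation:
Step 0: x=[4.0000 13.0000] v=[0.0000 0.0000]
Step 1: x=[4.2000 12.8800] v=[2.0000 -1.2000]
Step 2: x=[4.5792 12.6528] v=[3.7920 -2.2720]
Step 3: x=[5.0982 12.3427] v=[5.1898 -3.1014]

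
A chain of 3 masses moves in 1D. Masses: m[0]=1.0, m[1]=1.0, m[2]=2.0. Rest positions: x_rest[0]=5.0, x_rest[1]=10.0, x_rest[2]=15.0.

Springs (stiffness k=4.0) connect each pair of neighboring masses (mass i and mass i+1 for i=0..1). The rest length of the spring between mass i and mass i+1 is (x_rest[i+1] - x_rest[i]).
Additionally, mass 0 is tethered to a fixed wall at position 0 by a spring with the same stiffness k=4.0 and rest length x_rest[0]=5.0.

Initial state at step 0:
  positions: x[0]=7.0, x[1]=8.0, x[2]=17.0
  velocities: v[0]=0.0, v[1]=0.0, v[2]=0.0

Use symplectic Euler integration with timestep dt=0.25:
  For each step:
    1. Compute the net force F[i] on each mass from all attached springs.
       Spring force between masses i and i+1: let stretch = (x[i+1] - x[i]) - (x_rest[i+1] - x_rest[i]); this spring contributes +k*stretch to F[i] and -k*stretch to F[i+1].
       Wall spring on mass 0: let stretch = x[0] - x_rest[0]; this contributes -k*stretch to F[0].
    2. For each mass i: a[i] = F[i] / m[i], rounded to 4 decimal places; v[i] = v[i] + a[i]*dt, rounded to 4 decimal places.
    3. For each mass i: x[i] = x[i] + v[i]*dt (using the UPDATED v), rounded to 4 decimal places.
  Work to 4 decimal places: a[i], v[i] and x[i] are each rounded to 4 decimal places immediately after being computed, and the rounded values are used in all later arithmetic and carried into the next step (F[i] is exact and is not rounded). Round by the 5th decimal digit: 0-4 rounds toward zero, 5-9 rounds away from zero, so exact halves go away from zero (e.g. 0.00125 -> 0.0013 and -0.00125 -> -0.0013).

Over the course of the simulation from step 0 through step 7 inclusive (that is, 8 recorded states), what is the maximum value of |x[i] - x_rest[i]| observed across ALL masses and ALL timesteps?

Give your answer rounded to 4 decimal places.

Answer: 3.6406

Derivation:
Step 0: x=[7.0000 8.0000 17.0000] v=[0.0000 0.0000 0.0000]
Step 1: x=[5.5000 10.0000 16.5000] v=[-6.0000 8.0000 -2.0000]
Step 2: x=[3.7500 12.5000 15.8125] v=[-7.0000 10.0000 -2.7500]
Step 3: x=[3.2500 13.6406 15.3359] v=[-2.0000 4.5625 -1.9063]
Step 4: x=[4.5352 12.6074 15.2724] v=[5.1406 -4.1328 -0.2540]
Step 5: x=[6.7046 10.2224 15.5008] v=[8.6776 -9.5400 0.9135]
Step 6: x=[8.0773 8.2776 15.6944] v=[5.4908 -7.7794 0.7743]
Step 7: x=[7.4808 8.1369 15.5859] v=[-2.3862 -0.5629 -0.4341]
Max displacement = 3.6406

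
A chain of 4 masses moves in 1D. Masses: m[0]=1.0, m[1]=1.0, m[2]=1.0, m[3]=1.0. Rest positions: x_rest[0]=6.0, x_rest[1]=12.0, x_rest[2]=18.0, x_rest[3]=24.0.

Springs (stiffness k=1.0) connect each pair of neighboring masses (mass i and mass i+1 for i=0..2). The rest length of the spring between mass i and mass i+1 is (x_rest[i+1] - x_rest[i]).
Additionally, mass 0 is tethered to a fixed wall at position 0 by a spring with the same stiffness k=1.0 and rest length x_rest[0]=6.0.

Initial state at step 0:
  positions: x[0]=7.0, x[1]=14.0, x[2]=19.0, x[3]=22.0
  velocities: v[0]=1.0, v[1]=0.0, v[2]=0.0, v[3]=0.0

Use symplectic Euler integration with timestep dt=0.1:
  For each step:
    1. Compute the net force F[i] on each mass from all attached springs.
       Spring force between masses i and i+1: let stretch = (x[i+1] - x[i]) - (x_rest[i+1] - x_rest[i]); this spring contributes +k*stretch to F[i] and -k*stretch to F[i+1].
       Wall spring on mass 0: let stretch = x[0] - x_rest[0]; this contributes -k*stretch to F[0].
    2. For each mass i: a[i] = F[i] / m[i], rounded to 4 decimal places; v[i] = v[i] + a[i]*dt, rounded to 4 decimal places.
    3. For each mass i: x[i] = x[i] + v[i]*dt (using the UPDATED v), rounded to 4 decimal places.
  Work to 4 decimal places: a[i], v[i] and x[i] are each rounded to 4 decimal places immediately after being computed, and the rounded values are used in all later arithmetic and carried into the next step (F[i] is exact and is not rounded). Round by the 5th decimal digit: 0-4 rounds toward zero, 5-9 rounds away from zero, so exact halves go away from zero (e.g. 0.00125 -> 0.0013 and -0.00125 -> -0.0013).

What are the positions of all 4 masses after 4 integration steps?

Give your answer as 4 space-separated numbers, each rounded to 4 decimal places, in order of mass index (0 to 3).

Answer: 7.3774 13.8128 18.8075 22.2926

Derivation:
Step 0: x=[7.0000 14.0000 19.0000 22.0000] v=[1.0000 0.0000 0.0000 0.0000]
Step 1: x=[7.1000 13.9800 18.9800 22.0300] v=[1.0000 -0.2000 -0.2000 0.3000]
Step 2: x=[7.1978 13.9412 18.9405 22.0895] v=[0.9780 -0.3880 -0.3950 0.5950]
Step 3: x=[7.2911 13.8850 18.8825 22.1775] v=[0.9326 -0.5624 -0.5800 0.8801]
Step 4: x=[7.3774 13.8128 18.8075 22.2926] v=[0.8629 -0.7220 -0.7503 1.1506]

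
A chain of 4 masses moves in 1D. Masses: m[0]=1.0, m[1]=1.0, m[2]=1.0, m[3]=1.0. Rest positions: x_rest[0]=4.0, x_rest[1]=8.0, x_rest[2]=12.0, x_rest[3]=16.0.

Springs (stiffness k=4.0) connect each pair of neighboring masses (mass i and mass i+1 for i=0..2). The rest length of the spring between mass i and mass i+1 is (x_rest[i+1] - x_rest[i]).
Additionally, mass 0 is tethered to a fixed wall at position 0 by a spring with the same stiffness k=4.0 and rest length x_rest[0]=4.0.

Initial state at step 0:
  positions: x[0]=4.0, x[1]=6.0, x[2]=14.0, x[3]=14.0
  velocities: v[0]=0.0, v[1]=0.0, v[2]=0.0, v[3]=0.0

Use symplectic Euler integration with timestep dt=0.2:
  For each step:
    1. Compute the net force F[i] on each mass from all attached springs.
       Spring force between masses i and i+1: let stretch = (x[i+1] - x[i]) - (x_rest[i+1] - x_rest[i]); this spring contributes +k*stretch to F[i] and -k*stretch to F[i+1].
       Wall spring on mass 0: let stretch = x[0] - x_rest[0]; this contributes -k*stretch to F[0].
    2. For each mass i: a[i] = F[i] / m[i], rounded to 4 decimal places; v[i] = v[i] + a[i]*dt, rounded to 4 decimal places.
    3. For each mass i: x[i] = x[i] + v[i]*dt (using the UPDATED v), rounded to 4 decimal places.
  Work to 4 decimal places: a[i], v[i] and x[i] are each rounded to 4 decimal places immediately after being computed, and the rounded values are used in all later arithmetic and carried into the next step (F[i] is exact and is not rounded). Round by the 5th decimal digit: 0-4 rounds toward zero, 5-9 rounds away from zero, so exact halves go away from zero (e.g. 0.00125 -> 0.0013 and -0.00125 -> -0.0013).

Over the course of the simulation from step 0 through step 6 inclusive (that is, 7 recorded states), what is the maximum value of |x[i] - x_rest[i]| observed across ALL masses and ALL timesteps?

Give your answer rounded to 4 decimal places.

Answer: 3.0918

Derivation:
Step 0: x=[4.0000 6.0000 14.0000 14.0000] v=[0.0000 0.0000 0.0000 0.0000]
Step 1: x=[3.6800 6.9600 12.7200 14.6400] v=[-1.6000 4.8000 -6.4000 3.2000]
Step 2: x=[3.2960 8.3168 10.8256 15.6128] v=[-1.9200 6.7840 -9.4720 4.8640]
Step 3: x=[3.1880 9.2717 9.2957 16.4596] v=[-0.5402 4.7744 -7.6493 4.2342]
Step 4: x=[3.5433 9.2570 8.9082 16.8002] v=[1.7764 -0.0734 -1.9374 1.7031]
Step 5: x=[4.2458 8.2723 9.8392 16.5181] v=[3.5127 -4.9234 4.6552 -1.4105]
Step 6: x=[4.9133 6.8941 11.5882 15.8074] v=[3.3373 -6.8911 8.7448 -3.5536]
Max displacement = 3.0918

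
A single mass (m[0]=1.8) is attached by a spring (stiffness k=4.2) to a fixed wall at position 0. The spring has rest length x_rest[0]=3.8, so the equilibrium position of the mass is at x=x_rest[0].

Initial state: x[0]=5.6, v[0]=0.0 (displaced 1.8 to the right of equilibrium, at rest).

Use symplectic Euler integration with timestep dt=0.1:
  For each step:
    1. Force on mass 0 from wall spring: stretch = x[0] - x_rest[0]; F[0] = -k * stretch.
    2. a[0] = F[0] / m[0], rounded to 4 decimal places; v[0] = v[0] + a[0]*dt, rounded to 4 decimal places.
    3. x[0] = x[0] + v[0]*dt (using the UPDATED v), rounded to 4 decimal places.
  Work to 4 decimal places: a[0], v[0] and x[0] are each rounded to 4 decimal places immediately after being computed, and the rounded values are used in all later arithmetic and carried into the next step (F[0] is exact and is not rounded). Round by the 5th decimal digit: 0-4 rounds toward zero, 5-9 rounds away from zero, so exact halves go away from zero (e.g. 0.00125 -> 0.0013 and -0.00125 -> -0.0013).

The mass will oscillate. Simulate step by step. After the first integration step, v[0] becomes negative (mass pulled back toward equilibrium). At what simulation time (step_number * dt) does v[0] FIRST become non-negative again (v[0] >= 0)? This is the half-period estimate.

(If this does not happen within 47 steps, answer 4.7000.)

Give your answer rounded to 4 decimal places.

Answer: 2.1000

Derivation:
Step 0: x=[5.6000] v=[0.0000]
Step 1: x=[5.5580] v=[-0.4200]
Step 2: x=[5.4750] v=[-0.8302]
Step 3: x=[5.3529] v=[-1.2210]
Step 4: x=[5.1946] v=[-1.5833]
Step 5: x=[5.0037] v=[-1.9087]
Step 6: x=[4.7847] v=[-2.1896]
Step 7: x=[4.5428] v=[-2.4194]
Step 8: x=[4.2835] v=[-2.5927]
Step 9: x=[4.0130] v=[-2.7055]
Step 10: x=[3.7375] v=[-2.7552]
Step 11: x=[3.4634] v=[-2.7406]
Step 12: x=[3.1972] v=[-2.6621]
Step 13: x=[2.9451] v=[-2.5215]
Step 14: x=[2.7129] v=[-2.3220]
Step 15: x=[2.5061] v=[-2.0683]
Step 16: x=[2.3295] v=[-1.7664]
Step 17: x=[2.1872] v=[-1.4233]
Step 18: x=[2.0825] v=[-1.0470]
Step 19: x=[2.0179] v=[-0.6463]
Step 20: x=[1.9949] v=[-0.2305]
Step 21: x=[2.0140] v=[0.1907]
First v>=0 after going negative at step 21, time=2.1000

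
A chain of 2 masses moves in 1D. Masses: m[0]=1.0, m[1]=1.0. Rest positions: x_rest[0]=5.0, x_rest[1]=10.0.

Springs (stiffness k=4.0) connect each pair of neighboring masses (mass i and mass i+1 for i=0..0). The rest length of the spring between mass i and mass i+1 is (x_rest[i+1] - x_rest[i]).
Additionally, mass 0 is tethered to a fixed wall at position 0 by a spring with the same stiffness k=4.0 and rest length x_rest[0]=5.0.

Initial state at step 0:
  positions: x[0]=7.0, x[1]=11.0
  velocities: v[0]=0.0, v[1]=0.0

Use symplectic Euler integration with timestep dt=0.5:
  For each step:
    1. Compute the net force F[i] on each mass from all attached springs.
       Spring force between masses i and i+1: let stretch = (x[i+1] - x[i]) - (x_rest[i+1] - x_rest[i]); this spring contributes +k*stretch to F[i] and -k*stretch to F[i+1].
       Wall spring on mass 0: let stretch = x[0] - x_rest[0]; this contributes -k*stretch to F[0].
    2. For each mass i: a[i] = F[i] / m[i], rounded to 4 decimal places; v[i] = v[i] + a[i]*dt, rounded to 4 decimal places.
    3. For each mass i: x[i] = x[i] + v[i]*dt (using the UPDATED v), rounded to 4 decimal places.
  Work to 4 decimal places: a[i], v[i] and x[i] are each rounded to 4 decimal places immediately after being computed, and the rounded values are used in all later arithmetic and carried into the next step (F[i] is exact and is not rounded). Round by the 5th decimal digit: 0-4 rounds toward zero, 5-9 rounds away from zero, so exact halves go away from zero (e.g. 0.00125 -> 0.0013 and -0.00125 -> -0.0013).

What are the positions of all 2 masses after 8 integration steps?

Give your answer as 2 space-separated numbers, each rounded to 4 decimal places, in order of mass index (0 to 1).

Step 0: x=[7.0000 11.0000] v=[0.0000 0.0000]
Step 1: x=[4.0000 12.0000] v=[-6.0000 2.0000]
Step 2: x=[5.0000 10.0000] v=[2.0000 -4.0000]
Step 3: x=[6.0000 8.0000] v=[2.0000 -4.0000]
Step 4: x=[3.0000 9.0000] v=[-6.0000 2.0000]
Step 5: x=[3.0000 9.0000] v=[0.0000 0.0000]
Step 6: x=[6.0000 8.0000] v=[6.0000 -2.0000]
Step 7: x=[5.0000 10.0000] v=[-2.0000 4.0000]
Step 8: x=[4.0000 12.0000] v=[-2.0000 4.0000]

Answer: 4.0000 12.0000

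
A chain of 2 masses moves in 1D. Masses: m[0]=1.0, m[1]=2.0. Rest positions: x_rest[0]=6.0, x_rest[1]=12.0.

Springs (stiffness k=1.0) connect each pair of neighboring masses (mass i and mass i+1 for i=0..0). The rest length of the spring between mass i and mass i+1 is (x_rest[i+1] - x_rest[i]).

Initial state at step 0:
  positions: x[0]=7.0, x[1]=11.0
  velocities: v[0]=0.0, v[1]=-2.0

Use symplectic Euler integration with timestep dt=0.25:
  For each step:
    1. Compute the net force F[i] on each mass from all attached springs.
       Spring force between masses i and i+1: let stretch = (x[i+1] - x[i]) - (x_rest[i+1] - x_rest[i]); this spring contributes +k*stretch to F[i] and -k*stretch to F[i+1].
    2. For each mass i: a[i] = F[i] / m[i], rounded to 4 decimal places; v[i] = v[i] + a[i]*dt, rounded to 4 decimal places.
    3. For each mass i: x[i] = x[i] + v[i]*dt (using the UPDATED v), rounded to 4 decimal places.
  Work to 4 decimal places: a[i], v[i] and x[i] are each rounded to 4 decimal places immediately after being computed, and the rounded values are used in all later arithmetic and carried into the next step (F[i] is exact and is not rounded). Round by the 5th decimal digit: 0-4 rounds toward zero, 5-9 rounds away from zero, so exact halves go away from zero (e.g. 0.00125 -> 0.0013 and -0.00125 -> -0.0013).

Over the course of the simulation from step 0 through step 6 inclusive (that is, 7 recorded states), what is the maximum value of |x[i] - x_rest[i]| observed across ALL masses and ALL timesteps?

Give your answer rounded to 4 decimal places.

Step 0: x=[7.0000 11.0000] v=[0.0000 -2.0000]
Step 1: x=[6.8750 10.5625] v=[-0.5000 -1.7500]
Step 2: x=[6.6055 10.1973] v=[-1.0781 -1.4609]
Step 3: x=[6.1855 9.9073] v=[-1.6802 -1.1599]
Step 4: x=[5.6231 9.6885] v=[-2.2498 -0.8751]
Step 5: x=[4.9397 9.5302] v=[-2.7335 -0.6333]
Step 6: x=[4.1682 9.4159] v=[-3.0859 -0.4571]
Max displacement = 2.5841

Answer: 2.5841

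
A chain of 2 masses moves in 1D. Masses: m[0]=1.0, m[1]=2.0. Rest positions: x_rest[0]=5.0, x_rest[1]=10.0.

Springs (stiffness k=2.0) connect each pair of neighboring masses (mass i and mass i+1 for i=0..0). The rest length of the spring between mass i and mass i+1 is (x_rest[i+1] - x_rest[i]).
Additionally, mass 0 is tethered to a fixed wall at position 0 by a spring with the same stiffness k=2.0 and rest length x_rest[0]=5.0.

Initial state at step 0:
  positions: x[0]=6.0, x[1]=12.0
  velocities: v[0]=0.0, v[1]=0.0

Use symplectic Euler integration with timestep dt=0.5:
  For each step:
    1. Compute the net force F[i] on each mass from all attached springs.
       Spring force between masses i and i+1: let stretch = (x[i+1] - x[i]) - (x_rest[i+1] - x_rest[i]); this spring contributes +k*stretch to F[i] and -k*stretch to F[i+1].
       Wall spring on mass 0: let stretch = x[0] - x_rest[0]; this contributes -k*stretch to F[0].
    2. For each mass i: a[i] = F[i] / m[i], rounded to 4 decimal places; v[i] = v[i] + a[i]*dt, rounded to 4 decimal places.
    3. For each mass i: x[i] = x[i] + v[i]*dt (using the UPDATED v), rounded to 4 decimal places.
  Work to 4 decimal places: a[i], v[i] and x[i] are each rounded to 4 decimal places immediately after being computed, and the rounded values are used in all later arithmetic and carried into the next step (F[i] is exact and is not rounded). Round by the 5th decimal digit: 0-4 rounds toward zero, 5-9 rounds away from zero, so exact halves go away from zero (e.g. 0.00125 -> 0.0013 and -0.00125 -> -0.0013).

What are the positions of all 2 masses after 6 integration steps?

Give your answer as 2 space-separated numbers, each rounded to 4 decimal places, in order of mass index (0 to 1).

Step 0: x=[6.0000 12.0000] v=[0.0000 0.0000]
Step 1: x=[6.0000 11.7500] v=[0.0000 -0.5000]
Step 2: x=[5.8750 11.3125] v=[-0.2500 -0.8750]
Step 3: x=[5.5313 10.7656] v=[-0.6875 -1.0938]
Step 4: x=[5.0391 10.1601] v=[-0.9845 -1.2110]
Step 5: x=[4.5878 9.5244] v=[-0.9026 -1.2715]
Step 6: x=[4.3109 8.9045] v=[-0.5538 -1.2398]

Answer: 4.3109 8.9045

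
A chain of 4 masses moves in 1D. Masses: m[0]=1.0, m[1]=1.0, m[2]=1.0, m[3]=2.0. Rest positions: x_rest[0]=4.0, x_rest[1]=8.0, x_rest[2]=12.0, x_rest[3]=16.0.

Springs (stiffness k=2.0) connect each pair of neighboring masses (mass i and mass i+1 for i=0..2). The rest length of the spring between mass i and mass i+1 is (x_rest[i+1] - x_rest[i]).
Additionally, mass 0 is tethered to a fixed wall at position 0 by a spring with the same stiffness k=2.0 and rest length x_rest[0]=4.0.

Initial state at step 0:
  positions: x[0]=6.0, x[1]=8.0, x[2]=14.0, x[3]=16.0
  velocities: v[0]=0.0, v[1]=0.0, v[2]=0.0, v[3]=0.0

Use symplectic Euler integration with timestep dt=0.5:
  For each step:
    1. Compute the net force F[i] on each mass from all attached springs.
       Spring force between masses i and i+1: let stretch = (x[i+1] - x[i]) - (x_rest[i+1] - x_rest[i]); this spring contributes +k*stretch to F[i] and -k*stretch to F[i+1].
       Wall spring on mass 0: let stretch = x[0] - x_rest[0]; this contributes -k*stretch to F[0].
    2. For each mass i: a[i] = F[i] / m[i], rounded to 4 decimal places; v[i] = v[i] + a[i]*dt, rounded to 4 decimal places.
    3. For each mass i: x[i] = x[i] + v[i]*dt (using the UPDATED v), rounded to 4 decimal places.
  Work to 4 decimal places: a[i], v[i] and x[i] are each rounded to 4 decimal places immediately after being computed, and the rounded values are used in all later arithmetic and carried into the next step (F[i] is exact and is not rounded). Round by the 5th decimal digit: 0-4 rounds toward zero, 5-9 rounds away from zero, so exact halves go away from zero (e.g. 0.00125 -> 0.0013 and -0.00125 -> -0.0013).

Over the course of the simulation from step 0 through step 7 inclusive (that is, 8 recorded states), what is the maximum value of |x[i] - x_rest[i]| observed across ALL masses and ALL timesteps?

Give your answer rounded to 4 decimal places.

Answer: 2.5312

Derivation:
Step 0: x=[6.0000 8.0000 14.0000 16.0000] v=[0.0000 0.0000 0.0000 0.0000]
Step 1: x=[4.0000 10.0000 12.0000 16.5000] v=[-4.0000 4.0000 -4.0000 1.0000]
Step 2: x=[3.0000 10.0000 11.2500 16.8750] v=[-2.0000 0.0000 -1.5000 0.7500]
Step 3: x=[4.0000 7.1250 12.6875 16.8438] v=[2.0000 -5.7500 2.8750 -0.0625]
Step 4: x=[4.5625 5.4688 13.4219 16.7735] v=[1.1250 -3.3125 1.4688 -0.1407]
Step 5: x=[3.2969 7.3360 11.8556 16.8653] v=[-2.5312 3.7343 -3.1327 0.1835]
Step 6: x=[2.4024 9.4434 10.5343 16.7046] v=[-1.7890 4.2148 -2.6426 -0.3214]
Step 7: x=[3.8272 8.5758 11.7527 16.0013] v=[2.8496 -1.7353 2.4368 -1.4066]
Max displacement = 2.5312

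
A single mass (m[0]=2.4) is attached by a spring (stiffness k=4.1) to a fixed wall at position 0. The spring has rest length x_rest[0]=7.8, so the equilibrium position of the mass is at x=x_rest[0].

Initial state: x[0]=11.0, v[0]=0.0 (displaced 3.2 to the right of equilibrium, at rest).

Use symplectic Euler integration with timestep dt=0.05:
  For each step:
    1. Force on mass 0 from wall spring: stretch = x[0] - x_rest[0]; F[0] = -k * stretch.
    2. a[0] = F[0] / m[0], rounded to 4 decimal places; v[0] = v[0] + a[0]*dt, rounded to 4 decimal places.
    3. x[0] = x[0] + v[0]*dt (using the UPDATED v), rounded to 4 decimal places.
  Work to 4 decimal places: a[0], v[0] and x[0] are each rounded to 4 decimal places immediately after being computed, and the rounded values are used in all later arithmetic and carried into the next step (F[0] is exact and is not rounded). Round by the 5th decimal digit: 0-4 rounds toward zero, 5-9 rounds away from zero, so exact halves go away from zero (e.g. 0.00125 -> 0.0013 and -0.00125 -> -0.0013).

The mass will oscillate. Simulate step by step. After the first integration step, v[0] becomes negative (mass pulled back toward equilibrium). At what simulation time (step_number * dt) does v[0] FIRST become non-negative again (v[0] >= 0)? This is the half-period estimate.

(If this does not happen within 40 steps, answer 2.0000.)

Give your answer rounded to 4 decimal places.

Step 0: x=[11.0000] v=[0.0000]
Step 1: x=[10.9863] v=[-0.2733]
Step 2: x=[10.9590] v=[-0.5455]
Step 3: x=[10.9182] v=[-0.8153]
Step 4: x=[10.8641] v=[-1.0816]
Step 5: x=[10.7969] v=[-1.3433]
Step 6: x=[10.7169] v=[-1.5993]
Step 7: x=[10.6245] v=[-1.8485]
Step 8: x=[10.5200] v=[-2.0898]
Step 9: x=[10.4039] v=[-2.3221]
Step 10: x=[10.2767] v=[-2.5445]
Step 11: x=[10.1389] v=[-2.7561]
Step 12: x=[9.9911] v=[-2.9559]
Step 13: x=[9.8339] v=[-3.1431]
Step 14: x=[9.6681] v=[-3.3168]
Step 15: x=[9.4943] v=[-3.4764]
Step 16: x=[9.3132] v=[-3.6211]
Step 17: x=[9.1257] v=[-3.7504]
Step 18: x=[8.9325] v=[-3.8636]
Step 19: x=[8.7345] v=[-3.9603]
Step 20: x=[8.5325] v=[-4.0401]
Step 21: x=[8.3274] v=[-4.1027]
Step 22: x=[8.1200] v=[-4.1478]
Step 23: x=[7.9112] v=[-4.1751]
Step 24: x=[7.7020] v=[-4.1846]
Step 25: x=[7.4932] v=[-4.1762]
Step 26: x=[7.2857] v=[-4.1500]
Step 27: x=[7.0804] v=[-4.1061]
Step 28: x=[6.8782] v=[-4.0446]
Step 29: x=[6.6799] v=[-3.9659]
Step 30: x=[6.4864] v=[-3.8702]
Step 31: x=[6.2985] v=[-3.7580]
Step 32: x=[6.1170] v=[-3.6297]
Step 33: x=[5.9427] v=[-3.4859]
Step 34: x=[5.7763] v=[-3.3273]
Step 35: x=[5.6186] v=[-3.1544]
Step 36: x=[5.4702] v=[-2.9681]
Step 37: x=[5.3317] v=[-2.7691]
Step 38: x=[5.2038] v=[-2.5583]
Step 39: x=[5.0870] v=[-2.3365]
Step 40: x=[4.9818] v=[-2.1048]
v[0] did not become non-negative within 40 steps; using fallback time=2.0000

Answer: 2.0000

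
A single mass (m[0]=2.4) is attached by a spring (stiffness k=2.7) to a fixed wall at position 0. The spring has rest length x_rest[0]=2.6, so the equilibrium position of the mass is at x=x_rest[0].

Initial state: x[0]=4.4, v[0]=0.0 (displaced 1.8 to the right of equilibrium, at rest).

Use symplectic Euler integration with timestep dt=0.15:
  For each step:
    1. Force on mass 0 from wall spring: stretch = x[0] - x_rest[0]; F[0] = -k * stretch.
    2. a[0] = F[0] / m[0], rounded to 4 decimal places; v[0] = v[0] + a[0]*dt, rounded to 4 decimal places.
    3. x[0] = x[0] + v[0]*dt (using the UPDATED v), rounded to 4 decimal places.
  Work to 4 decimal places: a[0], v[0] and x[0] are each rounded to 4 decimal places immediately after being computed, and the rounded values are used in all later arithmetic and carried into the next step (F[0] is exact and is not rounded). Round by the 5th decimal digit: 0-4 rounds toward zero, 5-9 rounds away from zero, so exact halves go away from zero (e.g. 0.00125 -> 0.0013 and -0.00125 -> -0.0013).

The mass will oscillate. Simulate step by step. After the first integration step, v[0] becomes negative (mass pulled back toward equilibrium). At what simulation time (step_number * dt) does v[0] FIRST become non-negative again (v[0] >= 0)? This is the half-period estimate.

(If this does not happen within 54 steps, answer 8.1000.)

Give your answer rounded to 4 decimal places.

Step 0: x=[4.4000] v=[0.0000]
Step 1: x=[4.3544] v=[-0.3038]
Step 2: x=[4.2644] v=[-0.5999]
Step 3: x=[4.1323] v=[-0.8808]
Step 4: x=[3.9614] v=[-1.1394]
Step 5: x=[3.7560] v=[-1.3691]
Step 6: x=[3.5214] v=[-1.5642]
Step 7: x=[3.2634] v=[-1.7197]
Step 8: x=[2.9887] v=[-1.8316]
Step 9: x=[2.7041] v=[-1.8972]
Step 10: x=[2.4169] v=[-1.9148]
Step 11: x=[2.1343] v=[-1.8839]
Step 12: x=[1.8635] v=[-1.8053]
Step 13: x=[1.6114] v=[-1.6810]
Step 14: x=[1.3843] v=[-1.5142]
Step 15: x=[1.1880] v=[-1.3090]
Step 16: x=[1.0274] v=[-1.0707]
Step 17: x=[0.9066] v=[-0.8053]
Step 18: x=[0.8287] v=[-0.5195]
Step 19: x=[0.7956] v=[-0.2206]
Step 20: x=[0.8082] v=[0.0839]
First v>=0 after going negative at step 20, time=3.0000

Answer: 3.0000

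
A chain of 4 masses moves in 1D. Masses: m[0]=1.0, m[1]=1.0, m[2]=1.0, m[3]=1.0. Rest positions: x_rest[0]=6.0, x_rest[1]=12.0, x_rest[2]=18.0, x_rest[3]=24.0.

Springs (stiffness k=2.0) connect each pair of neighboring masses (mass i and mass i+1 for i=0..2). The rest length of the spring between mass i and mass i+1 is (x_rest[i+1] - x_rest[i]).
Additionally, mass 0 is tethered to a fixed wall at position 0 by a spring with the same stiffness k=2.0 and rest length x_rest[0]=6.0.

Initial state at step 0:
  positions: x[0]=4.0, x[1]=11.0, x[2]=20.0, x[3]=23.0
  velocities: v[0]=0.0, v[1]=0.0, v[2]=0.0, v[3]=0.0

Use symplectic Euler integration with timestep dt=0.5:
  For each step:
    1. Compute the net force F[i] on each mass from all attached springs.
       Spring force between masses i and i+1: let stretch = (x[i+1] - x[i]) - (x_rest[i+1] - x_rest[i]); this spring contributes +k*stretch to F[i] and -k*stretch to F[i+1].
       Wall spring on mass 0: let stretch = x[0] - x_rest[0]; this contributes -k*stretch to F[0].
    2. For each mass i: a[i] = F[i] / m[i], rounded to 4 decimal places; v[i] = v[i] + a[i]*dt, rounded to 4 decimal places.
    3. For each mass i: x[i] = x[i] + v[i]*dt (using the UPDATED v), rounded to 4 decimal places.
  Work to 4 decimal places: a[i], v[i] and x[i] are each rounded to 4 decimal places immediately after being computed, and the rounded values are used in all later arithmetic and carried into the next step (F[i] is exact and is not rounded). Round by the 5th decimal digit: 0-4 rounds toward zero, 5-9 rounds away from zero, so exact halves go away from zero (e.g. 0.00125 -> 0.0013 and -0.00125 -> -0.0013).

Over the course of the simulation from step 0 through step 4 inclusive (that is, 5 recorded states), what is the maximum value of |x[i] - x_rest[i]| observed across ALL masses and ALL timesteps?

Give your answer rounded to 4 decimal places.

Answer: 2.7500

Derivation:
Step 0: x=[4.0000 11.0000 20.0000 23.0000] v=[0.0000 0.0000 0.0000 0.0000]
Step 1: x=[5.5000 12.0000 17.0000 24.5000] v=[3.0000 2.0000 -6.0000 3.0000]
Step 2: x=[7.5000 12.2500 15.2500 25.2500] v=[4.0000 0.5000 -3.5000 1.5000]
Step 3: x=[8.1250 11.6250 17.0000 24.0000] v=[1.2500 -1.2500 3.5000 -2.5000]
Step 4: x=[6.4375 11.9375 19.5625 22.2500] v=[-3.3750 0.6250 5.1250 -3.5000]
Max displacement = 2.7500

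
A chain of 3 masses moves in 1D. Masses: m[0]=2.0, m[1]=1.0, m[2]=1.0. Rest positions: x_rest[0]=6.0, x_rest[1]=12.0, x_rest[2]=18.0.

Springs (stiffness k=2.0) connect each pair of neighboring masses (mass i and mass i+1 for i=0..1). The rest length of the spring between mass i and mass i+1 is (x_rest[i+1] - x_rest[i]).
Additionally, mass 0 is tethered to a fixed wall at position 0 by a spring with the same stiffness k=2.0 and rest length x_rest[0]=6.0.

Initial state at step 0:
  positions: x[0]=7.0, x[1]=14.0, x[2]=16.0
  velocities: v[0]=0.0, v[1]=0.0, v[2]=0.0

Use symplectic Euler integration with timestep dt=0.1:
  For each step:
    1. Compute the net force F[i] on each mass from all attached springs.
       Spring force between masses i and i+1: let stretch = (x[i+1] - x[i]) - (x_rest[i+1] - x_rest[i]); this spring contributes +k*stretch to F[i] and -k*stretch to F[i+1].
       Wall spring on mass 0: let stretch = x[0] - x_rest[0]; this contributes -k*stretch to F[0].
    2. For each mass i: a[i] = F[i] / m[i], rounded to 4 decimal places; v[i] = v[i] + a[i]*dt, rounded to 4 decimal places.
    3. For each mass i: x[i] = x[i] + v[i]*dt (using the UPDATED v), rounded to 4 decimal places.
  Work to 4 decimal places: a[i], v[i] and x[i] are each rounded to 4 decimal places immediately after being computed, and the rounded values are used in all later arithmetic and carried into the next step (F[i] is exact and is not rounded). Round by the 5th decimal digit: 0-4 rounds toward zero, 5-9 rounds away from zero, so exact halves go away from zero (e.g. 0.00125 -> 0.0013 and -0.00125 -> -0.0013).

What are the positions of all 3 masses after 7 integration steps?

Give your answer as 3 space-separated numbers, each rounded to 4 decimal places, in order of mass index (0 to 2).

Answer: 6.8893 11.8421 17.8234

Derivation:
Step 0: x=[7.0000 14.0000 16.0000] v=[0.0000 0.0000 0.0000]
Step 1: x=[7.0000 13.9000 16.0800] v=[0.0000 -1.0000 0.8000]
Step 2: x=[6.9990 13.7056 16.2364] v=[-0.0100 -1.9440 1.5640]
Step 3: x=[6.9951 13.4277 16.4622] v=[-0.0392 -2.7792 2.2578]
Step 4: x=[6.9856 13.0818 16.7473] v=[-0.0955 -3.4588 2.8509]
Step 5: x=[6.9672 12.6873 17.0791] v=[-0.1844 -3.9449 3.3178]
Step 6: x=[6.9363 12.2662 17.4430] v=[-0.3091 -4.2106 3.6394]
Step 7: x=[6.8893 11.8421 17.8234] v=[-0.4697 -4.2412 3.8040]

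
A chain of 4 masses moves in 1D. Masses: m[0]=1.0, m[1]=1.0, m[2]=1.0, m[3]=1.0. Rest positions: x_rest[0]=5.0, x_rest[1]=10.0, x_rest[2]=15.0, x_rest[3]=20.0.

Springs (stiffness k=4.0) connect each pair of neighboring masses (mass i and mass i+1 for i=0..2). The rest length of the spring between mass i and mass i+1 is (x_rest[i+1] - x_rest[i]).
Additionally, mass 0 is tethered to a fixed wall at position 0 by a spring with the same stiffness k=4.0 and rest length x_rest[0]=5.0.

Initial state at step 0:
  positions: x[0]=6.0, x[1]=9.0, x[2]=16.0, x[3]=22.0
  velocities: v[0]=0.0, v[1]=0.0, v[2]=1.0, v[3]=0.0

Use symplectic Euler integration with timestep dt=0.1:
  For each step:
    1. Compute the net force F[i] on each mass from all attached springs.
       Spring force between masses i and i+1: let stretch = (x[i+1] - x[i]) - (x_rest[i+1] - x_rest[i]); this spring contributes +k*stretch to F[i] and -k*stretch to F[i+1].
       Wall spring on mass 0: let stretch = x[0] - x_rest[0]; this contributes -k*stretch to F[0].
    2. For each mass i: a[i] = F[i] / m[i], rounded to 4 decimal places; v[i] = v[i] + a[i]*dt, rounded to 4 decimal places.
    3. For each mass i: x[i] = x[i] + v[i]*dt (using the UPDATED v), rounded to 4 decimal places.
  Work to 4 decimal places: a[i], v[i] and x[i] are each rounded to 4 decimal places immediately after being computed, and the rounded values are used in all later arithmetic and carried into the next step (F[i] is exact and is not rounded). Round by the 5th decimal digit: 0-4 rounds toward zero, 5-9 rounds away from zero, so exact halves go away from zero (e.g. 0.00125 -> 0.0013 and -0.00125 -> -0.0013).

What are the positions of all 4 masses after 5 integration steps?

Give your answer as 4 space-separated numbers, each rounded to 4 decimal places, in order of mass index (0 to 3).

Step 0: x=[6.0000 9.0000 16.0000 22.0000] v=[0.0000 0.0000 1.0000 0.0000]
Step 1: x=[5.8800 9.1600 16.0600 21.9600] v=[-1.2000 1.6000 0.6000 -0.4000]
Step 2: x=[5.6560 9.4648 16.0800 21.8840] v=[-2.2400 3.0480 0.2000 -0.7600]
Step 3: x=[5.3581 9.8819 16.0676 21.7758] v=[-2.9789 4.1706 -0.1245 -1.0816]
Step 4: x=[5.0268 10.3654 16.0361 21.6393] v=[-3.3126 4.8354 -0.3155 -1.3649]
Step 5: x=[4.7080 10.8622 16.0019 21.4787] v=[-3.1879 4.9682 -0.3425 -1.6062]

Answer: 4.7080 10.8622 16.0019 21.4787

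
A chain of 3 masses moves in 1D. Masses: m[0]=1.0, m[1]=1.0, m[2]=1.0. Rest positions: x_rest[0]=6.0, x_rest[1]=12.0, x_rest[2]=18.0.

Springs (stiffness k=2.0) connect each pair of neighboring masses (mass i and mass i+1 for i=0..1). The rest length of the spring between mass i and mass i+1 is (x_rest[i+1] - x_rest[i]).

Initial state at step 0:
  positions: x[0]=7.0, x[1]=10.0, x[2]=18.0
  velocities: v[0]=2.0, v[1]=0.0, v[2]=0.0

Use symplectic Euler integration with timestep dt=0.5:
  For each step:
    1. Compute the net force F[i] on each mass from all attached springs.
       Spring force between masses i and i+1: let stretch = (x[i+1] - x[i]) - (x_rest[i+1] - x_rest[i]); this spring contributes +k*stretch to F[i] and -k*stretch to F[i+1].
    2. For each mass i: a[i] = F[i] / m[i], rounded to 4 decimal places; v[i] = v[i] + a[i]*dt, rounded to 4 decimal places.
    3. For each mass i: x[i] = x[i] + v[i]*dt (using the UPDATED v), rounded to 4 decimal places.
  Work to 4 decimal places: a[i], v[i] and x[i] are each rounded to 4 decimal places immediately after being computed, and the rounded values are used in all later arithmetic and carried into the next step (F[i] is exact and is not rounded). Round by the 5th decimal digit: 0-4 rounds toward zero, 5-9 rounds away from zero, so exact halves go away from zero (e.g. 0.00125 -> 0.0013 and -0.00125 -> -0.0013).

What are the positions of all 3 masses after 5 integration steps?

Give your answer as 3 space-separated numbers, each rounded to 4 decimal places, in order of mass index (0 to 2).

Answer: 7.2813 12.0313 20.6875

Derivation:
Step 0: x=[7.0000 10.0000 18.0000] v=[2.0000 0.0000 0.0000]
Step 1: x=[6.5000 12.5000 17.0000] v=[-1.0000 5.0000 -2.0000]
Step 2: x=[6.0000 14.2500 16.7500] v=[-1.0000 3.5000 -0.5000]
Step 3: x=[6.6250 13.1250 18.2500] v=[1.2500 -2.2500 3.0000]
Step 4: x=[7.5000 11.3125 20.1875] v=[1.7500 -3.6250 3.8750]
Step 5: x=[7.2813 12.0313 20.6875] v=[-0.4375 1.4375 1.0000]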